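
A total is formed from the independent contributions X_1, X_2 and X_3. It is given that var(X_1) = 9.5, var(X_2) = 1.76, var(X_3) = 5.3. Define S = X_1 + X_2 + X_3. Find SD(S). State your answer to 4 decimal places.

By independence, var(S) = (1)²var(X_1) + (1)²var(X_2) + (1)²var(X_3)
= (1)²·9.5 + (1)²·1.76 + (1)²·5.3 = 16.56
SD(S) = √16.56 ≈ 4.0694

4.0694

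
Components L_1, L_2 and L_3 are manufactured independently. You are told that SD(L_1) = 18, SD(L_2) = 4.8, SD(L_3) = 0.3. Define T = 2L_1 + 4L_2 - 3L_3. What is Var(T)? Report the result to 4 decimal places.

1665.4500

Var(L_1) = 324, Var(L_2) = 23.04, Var(L_3) = 0.09
By independence, Var(T) = (2)²Var(L_1) + (4)²Var(L_2) + (-3)²Var(L_3)
= (2)²·324 + (4)²·23.04 + (-3)²·0.09 = 1665.45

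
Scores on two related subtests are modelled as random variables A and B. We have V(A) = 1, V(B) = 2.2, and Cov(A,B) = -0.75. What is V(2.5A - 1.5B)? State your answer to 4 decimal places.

V(2.5A - 1.5B) = (2.5)²·V(A) + (-1.5)²·V(B) + 2·(2.5)·(-1.5)·Cov(A,B)
= 6.25·1 + 2.25·2.2 + -7.5·-0.75 = 16.825

16.8250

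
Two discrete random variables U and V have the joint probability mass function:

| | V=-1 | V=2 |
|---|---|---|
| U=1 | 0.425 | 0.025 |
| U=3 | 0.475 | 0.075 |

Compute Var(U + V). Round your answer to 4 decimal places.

2.0400

E[U] = 2.1,  E[V] = -0.7,  E[UV] = -1.35
Var(U) = 5.4 − (2.1)² = 0.99;  Var(V) = 1.3 − (-0.7)² = 0.81
Cov(U,V) = -1.35 − (2.1)(-0.7) = 0.12
Var(U + V) = (1)²·0.99 + (1)²·0.81 + 2·(1)·(1)·0.12 = 2.04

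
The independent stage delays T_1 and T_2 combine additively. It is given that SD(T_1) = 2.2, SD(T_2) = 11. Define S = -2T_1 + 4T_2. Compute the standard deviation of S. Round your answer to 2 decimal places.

Var(T_1) = 4.84, Var(T_2) = 121
By independence, Var(S) = (-2)²Var(T_1) + (4)²Var(T_2)
= (-2)²·4.84 + (4)²·121 = 1955.36
SD(S) = √1955.36 ≈ 44.22

44.22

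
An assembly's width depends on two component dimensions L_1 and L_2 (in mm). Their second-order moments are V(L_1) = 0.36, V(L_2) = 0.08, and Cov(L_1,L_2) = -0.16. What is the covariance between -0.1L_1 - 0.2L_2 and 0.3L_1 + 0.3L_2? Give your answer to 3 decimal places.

Cov(-0.1L_1 - 0.2L_2, 0.3L_1 + 0.3L_2) = (-0.1)(0.3)V(L_1) + (-0.2)(0.3)V(L_2) + [(-0.1)(0.3) + (-0.2)(0.3)]Cov(L_1,L_2)
= -0.03·0.36 + -0.06·0.08 + -0.09·-0.16 = -0.0012

-0.001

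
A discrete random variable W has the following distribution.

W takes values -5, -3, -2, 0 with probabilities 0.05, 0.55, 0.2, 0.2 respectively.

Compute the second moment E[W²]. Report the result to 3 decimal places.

7.000

E[W²] = (-5)²(0.05) + (-3)²(0.55) + (-2)²(0.2) + (0)²(0.2) = 7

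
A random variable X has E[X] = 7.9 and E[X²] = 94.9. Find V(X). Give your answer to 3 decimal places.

V(X) = 94.9 − (7.9)² = 32.49

32.490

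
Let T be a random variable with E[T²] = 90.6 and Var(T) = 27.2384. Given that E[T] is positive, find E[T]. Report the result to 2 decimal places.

7.96

(E[T])² = E[T²] − Var(T) = 90.6 − 27.2384 = 63.3616
E[T] = √63.3616 = 7.96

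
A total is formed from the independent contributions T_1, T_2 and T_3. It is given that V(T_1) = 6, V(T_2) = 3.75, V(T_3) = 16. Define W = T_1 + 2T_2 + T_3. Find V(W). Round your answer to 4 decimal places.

By independence, V(W) = (1)²V(T_1) + (2)²V(T_2) + (1)²V(T_3)
= (1)²·6 + (2)²·3.75 + (1)²·16 = 37

37.0000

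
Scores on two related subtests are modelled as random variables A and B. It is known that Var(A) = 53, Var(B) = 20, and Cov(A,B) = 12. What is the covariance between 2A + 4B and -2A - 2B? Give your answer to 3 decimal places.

-516.000

Cov(2A + 4B, -2A - 2B) = (2)(-2)Var(A) + (4)(-2)Var(B) + [(2)(-2) + (4)(-2)]Cov(A,B)
= -4·53 + -8·20 + -12·12 = -516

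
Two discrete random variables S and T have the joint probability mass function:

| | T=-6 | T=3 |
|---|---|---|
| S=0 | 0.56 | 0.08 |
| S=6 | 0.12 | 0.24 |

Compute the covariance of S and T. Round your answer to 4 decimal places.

6.7392

E[S] = 2.16,  E[T] = -3.12
E[ST] = 0
cov(S,T) = E[ST] − E[S]E[T] = 0 − (2.16)(-3.12) = 6.7392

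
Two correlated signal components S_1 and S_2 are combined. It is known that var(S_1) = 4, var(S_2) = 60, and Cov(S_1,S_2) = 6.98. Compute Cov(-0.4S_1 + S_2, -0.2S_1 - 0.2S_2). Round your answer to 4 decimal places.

Cov(-0.4S_1 + S_2, -0.2S_1 - 0.2S_2) = (-0.4)(-0.2)var(S_1) + (1)(-0.2)var(S_2) + [(-0.4)(-0.2) + (1)(-0.2)]Cov(S_1,S_2)
= 0.08·4 + -0.2·60 + -0.12·6.98 = -12.5176

-12.5176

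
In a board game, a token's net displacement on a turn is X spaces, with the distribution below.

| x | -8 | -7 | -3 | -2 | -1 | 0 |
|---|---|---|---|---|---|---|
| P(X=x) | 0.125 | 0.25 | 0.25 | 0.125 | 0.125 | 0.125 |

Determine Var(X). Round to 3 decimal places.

E[X] = (-8)(0.125) + (-7)(0.25) + (-3)(0.25) + (-2)(0.125) + (-1)(0.125) + (0)(0.125) = -3.875
E[X²] = (-8)²(0.125) + (-7)²(0.25) + (-3)²(0.25) + (-2)²(0.125) + (-1)²(0.125) + (0)²(0.125) = 23.125
Var(X) = E[X²] − (E[X])² = 23.125 − (-3.875)² = 8.109375

8.109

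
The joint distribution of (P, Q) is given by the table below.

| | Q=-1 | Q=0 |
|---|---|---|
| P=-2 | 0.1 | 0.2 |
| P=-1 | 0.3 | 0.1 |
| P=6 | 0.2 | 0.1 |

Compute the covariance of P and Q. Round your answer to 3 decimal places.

-0.220

E[P] = 0.8,  E[Q] = -0.6
E[PQ] = -0.7
Cov(P,Q) = E[PQ] − E[P]E[Q] = -0.7 − (0.8)(-0.6) = -0.22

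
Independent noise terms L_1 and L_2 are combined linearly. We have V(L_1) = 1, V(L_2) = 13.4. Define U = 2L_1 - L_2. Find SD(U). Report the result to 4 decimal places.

4.1713

By independence, V(U) = (2)²V(L_1) + (-1)²V(L_2)
= (2)²·1 + (-1)²·13.4 = 17.4
SD(U) = √17.4 ≈ 4.1713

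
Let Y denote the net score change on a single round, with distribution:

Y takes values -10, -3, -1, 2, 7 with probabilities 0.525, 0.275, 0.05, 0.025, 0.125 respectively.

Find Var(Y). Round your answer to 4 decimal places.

E[Y] = (-10)(0.525) + (-3)(0.275) + (-1)(0.05) + (2)(0.025) + (7)(0.125) = -5.2
E[Y²] = (-10)²(0.525) + (-3)²(0.275) + (-1)²(0.05) + (2)²(0.025) + (7)²(0.125) = 61.25
Var(Y) = E[Y²] − (E[Y])² = 61.25 − (-5.2)² = 34.21

34.2100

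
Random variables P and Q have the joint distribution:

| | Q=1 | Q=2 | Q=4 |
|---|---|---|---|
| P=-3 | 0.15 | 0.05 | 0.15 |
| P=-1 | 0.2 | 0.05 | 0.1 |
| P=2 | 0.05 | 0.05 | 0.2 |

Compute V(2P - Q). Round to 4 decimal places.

E[P] = -0.8,  E[Q] = 2.5,  E[PQ] = -1.35
V(P) = 4.7 − (-0.8)² = 4.06;  V(Q) = 8.2 − (2.5)² = 1.95
cov(P,Q) = -1.35 − (-0.8)(2.5) = 0.65
V(2P - Q) = (2)²·4.06 + (-1)²·1.95 + 2·(2)·(-1)·0.65 = 15.59

15.5900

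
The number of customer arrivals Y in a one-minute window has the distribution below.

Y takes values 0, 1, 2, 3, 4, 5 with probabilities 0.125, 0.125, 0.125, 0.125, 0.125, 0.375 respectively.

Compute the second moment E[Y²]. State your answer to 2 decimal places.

E[Y²] = (0)²(0.125) + (1)²(0.125) + (2)²(0.125) + (3)²(0.125) + (4)²(0.125) + (5)²(0.375) = 13.125

13.13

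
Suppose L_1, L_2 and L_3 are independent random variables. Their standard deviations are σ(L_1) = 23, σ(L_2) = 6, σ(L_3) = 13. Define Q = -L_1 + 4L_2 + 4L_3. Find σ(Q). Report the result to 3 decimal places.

61.717

V(L_1) = 529, V(L_2) = 36, V(L_3) = 169
By independence, V(Q) = (-1)²V(L_1) + (4)²V(L_2) + (4)²V(L_3)
= (-1)²·529 + (4)²·36 + (4)²·169 = 3809
σ(Q) = √3809 ≈ 61.717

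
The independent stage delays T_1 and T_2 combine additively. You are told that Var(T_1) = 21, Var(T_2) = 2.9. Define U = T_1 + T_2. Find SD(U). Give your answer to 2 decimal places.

By independence, Var(U) = (1)²Var(T_1) + (1)²Var(T_2)
= (1)²·21 + (1)²·2.9 = 23.9
SD(U) = √23.9 ≈ 4.89

4.89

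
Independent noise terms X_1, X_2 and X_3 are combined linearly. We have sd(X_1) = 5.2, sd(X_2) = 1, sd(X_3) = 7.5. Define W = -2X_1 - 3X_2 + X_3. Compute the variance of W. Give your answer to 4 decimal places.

var(X_1) = 27.04, var(X_2) = 1, var(X_3) = 56.25
By independence, var(W) = (-2)²var(X_1) + (-3)²var(X_2) + (1)²var(X_3)
= (-2)²·27.04 + (-3)²·1 + (1)²·56.25 = 173.41

173.4100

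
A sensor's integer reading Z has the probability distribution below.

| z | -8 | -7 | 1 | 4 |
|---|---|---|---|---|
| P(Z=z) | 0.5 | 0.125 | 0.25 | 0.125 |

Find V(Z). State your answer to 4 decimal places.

E[Z] = (-8)(0.5) + (-7)(0.125) + (1)(0.25) + (4)(0.125) = -4.125
E[Z²] = (-8)²(0.5) + (-7)²(0.125) + (1)²(0.25) + (4)²(0.125) = 40.375
V(Z) = E[Z²] − (E[Z])² = 40.375 − (-4.125)² = 23.359375

23.3594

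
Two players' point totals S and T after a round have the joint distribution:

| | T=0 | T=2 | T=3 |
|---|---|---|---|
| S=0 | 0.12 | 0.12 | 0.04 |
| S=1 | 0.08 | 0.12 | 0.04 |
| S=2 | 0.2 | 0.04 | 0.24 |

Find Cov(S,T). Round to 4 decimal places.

E[S] = 1.2,  E[T] = 1.52
E[ST] = 1.96
Cov(S,T) = E[ST] − E[S]E[T] = 1.96 − (1.2)(1.52) = 0.136

0.1360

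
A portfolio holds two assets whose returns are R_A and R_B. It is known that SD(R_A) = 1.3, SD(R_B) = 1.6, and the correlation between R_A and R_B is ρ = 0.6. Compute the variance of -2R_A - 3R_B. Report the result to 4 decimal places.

V(R_A) = (1.3)² = 1.69;  V(R_B) = (1.6)² = 2.56
Cov(R_A,R_B) = ρ·SD(R_A)·SD(R_B) = 0.6·1.3·1.6 = 1.248
V(-2R_A - 3R_B) = (-2)²·V(R_A) + (-3)²·V(R_B) + 2·(-2)·(-3)·Cov(R_A,R_B)
= 4·1.69 + 9·2.56 + 12·1.248 = 44.776

44.7760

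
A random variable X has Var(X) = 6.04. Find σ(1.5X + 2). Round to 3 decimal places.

3.686

Var(1.5X + 2) = (1.5)²·6.04 = 13.59
σ(1.5X + 2) = √13.59 ≈ 3.686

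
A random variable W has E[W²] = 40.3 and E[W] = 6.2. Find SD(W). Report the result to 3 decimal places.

1.364

Var(W) = 40.3 − (6.2)² = 1.86
SD(W) = √1.86 ≈ 1.364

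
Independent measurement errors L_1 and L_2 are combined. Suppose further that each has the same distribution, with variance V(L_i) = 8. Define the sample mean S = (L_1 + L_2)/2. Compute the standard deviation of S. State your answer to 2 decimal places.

2.00

By independence, V(S) = (0.5)²V(L_1) + (0.5)²V(L_2)
= (0.5)²·8 + (0.5)²·8 = 4
sd(S) = √4 ≈ 2.00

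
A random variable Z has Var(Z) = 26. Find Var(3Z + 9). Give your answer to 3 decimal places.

Var(3Z + 9) = (3)²·Var(Z) = 9·26 = 234

234.000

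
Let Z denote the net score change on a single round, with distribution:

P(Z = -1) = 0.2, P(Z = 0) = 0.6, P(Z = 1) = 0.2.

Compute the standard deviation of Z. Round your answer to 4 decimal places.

0.6325

E[Z] = (-1)(0.2) + (0)(0.6) + (1)(0.2) = 0
E[Z²] = (-1)²(0.2) + (0)²(0.6) + (1)²(0.2) = 0.4
Var(Z) = E[Z²] − (E[Z])² = 0.4 − (0)² = 0.4
SD(Z) = √0.4 ≈ 0.6325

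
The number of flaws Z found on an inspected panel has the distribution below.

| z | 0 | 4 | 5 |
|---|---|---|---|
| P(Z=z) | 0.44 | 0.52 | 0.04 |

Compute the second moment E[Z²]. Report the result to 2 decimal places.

E[Z²] = (0)²(0.44) + (4)²(0.52) + (5)²(0.04) = 9.32

9.32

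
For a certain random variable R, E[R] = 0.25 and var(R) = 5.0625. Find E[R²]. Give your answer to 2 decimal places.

E[R²] = var(R) + (E[R])² = 5.0625 + (0.25)² = 5.125

5.13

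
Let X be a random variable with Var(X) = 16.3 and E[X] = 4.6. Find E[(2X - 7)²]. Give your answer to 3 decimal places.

70.040

E[2X - 7] = 2·4.6 − 7 = 2.2
Var(2X - 7) = (2)²·16.3 = 65.2
E[(2X - 7)²] = Var((2X - 7)) + (E[(2X - 7)])² = 65.2 + (2.2)² = 70.04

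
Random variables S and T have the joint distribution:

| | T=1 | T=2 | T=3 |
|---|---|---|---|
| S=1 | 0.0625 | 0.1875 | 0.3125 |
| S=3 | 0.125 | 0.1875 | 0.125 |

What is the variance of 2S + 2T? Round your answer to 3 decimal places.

4.438

E[S] = 1.875,  E[T] = 2.25,  E[ST] = 4
var(S) = 4.5 − (1.875)² = 0.984375;  var(T) = 5.625 − (2.25)² = 0.5625
Cov(S,T) = 4 − (1.875)(2.25) = -0.21875
var(2S + 2T) = (2)²·0.984375 + (2)²·0.5625 + 2·(2)·(2)·-0.21875 = 4.4375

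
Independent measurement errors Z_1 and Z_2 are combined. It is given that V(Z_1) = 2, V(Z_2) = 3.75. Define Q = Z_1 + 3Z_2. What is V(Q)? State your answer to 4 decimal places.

By independence, V(Q) = (1)²V(Z_1) + (3)²V(Z_2)
= (1)²·2 + (3)²·3.75 = 35.75

35.7500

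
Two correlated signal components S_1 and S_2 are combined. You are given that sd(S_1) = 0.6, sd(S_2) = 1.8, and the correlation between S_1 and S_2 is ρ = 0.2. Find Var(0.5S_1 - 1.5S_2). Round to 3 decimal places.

Var(S_1) = (0.6)² = 0.36;  Var(S_2) = (1.8)² = 3.24
cov(S_1,S_2) = ρ·sd(S_1)·sd(S_2) = 0.2·0.6·1.8 = 0.216
Var(0.5S_1 - 1.5S_2) = (0.5)²·Var(S_1) + (-1.5)²·Var(S_2) + 2·(0.5)·(-1.5)·cov(S_1,S_2)
= 0.25·0.36 + 2.25·3.24 + -1.5·0.216 = 7.056

7.056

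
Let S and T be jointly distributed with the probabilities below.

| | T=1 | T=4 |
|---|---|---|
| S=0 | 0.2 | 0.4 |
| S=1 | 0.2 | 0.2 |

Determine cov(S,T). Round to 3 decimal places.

E[S] = 0.4,  E[T] = 2.8
E[ST] = 1
cov(S,T) = E[ST] − E[S]E[T] = 1 − (0.4)(2.8) = -0.12

-0.120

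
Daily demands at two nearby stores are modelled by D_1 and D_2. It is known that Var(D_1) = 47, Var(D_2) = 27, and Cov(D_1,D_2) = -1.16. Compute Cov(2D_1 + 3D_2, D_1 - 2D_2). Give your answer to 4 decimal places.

Cov(2D_1 + 3D_2, D_1 - 2D_2) = (2)(1)Var(D_1) + (3)(-2)Var(D_2) + [(2)(-2) + (3)(1)]Cov(D_1,D_2)
= 2·47 + -6·27 + -1·-1.16 = -66.84

-66.8400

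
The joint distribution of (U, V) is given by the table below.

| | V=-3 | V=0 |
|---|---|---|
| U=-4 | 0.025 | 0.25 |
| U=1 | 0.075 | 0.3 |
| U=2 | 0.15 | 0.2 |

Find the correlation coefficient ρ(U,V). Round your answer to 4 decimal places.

E[U] = -0.025,  E[V] = -0.75
E[UV] = -0.825
cov(U,V) = E[UV] − E[U]E[V] = -0.825 − (-0.025)(-0.75) = -0.84375
var(U) = 6.174375,  var(V) = 1.6875
ρ = -0.84375 / √(6.174375·1.6875) ≈ -0.2614

-0.2614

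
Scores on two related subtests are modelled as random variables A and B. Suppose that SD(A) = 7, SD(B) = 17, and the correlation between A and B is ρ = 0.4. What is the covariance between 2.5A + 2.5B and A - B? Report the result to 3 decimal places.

-600.000

var(A) = (7)² = 49;  var(B) = (17)² = 289
cov(A,B) = ρ·SD(A)·SD(B) = 0.4·7·17 = 47.6
cov(2.5A + 2.5B, A - B) = (2.5)(1)var(A) + (2.5)(-1)var(B) + [(2.5)(-1) + (2.5)(1)]cov(A,B)
= 2.5·49 + -2.5·289 + 0·47.6 = -600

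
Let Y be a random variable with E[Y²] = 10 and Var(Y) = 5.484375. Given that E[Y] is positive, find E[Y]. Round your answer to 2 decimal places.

2.13

(E[Y])² = E[Y²] − Var(Y) = 10 − 5.484375 = 4.515625
E[Y] = √4.515625 = 2.125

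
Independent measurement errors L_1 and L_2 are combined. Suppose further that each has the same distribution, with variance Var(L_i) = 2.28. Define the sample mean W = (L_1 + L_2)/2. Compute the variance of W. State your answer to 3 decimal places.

By independence, Var(W) = (0.5)²Var(L_1) + (0.5)²Var(L_2)
= (0.5)²·2.28 + (0.5)²·2.28 = 1.14

1.140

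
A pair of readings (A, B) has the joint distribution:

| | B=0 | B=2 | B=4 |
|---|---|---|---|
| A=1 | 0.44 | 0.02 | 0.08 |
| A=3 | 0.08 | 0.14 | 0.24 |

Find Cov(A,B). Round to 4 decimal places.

1.0080

E[A] = 1.92,  E[B] = 1.6
E[AB] = 4.08
Cov(A,B) = E[AB] − E[A]E[B] = 4.08 − (1.92)(1.6) = 1.008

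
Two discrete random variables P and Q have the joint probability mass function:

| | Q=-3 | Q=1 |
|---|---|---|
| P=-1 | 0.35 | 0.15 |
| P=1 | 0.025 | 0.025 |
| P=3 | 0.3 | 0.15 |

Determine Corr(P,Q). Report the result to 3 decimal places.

0.036

E[P] = 0.9,  E[Q] = -1.7
E[PQ] = -1.4
Cov(P,Q) = E[PQ] − E[P]E[Q] = -1.4 − (0.9)(-1.7) = 0.13
Var(P) = 3.79,  Var(Q) = 3.51
ρ = 0.13 / √(3.79·3.51) ≈ 0.036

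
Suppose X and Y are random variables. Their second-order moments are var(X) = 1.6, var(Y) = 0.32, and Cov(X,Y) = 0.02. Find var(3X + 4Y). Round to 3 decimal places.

var(3X + 4Y) = (3)²·var(X) + (4)²·var(Y) + 2·(3)·(4)·Cov(X,Y)
= 9·1.6 + 16·0.32 + 24·0.02 = 20

20.000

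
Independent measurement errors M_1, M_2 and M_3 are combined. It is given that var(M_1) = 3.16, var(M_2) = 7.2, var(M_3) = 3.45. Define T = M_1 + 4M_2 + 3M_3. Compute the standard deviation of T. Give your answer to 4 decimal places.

By independence, var(T) = (1)²var(M_1) + (4)²var(M_2) + (3)²var(M_3)
= (1)²·3.16 + (4)²·7.2 + (3)²·3.45 = 149.41
SD(T) = √149.41 ≈ 12.2233

12.2233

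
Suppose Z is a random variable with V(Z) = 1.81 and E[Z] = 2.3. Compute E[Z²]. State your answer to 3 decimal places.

7.100

E[Z²] = V(Z) + (E[Z])² = 1.81 + (2.3)² = 7.1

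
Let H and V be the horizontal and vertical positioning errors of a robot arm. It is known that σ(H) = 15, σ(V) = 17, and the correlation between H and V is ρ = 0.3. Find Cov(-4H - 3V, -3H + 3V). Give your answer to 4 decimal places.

var(H) = (15)² = 225;  var(V) = (17)² = 289
Cov(H,V) = ρ·σ(H)·σ(V) = 0.3·15·17 = 76.5
Cov(-4H - 3V, -3H + 3V) = (-4)(-3)var(H) + (-3)(3)var(V) + [(-4)(3) + (-3)(-3)]Cov(H,V)
= 12·225 + -9·289 + -3·76.5 = -130.5

-130.5000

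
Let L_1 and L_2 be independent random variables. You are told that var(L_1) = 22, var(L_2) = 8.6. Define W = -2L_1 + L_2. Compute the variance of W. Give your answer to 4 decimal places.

96.6000

By independence, var(W) = (-2)²var(L_1) + (1)²var(L_2)
= (-2)²·22 + (1)²·8.6 = 96.6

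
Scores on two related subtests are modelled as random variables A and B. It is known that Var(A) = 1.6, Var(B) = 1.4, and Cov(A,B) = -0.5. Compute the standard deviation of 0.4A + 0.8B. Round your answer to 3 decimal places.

0.912

Var(0.4A + 0.8B) = (0.4)²·Var(A) + (0.8)²·Var(B) + 2·(0.4)·(0.8)·Cov(A,B)
= 0.16·1.6 + 0.64·1.4 + 0.64·-0.5 = 0.832
sd(0.4A + 0.8B) = √0.832 ≈ 0.912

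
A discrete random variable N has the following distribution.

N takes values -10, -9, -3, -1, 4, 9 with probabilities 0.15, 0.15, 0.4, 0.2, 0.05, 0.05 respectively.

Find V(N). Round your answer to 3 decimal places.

E[N] = (-10)(0.15) + (-9)(0.15) + (-3)(0.4) + (-1)(0.2) + (4)(0.05) + (9)(0.05) = -3.6
E[N²] = (-10)²(0.15) + (-9)²(0.15) + (-3)²(0.4) + (-1)²(0.2) + (4)²(0.05) + (9)²(0.05) = 35.8
V(N) = E[N²] − (E[N])² = 35.8 − (-3.6)² = 22.84

22.840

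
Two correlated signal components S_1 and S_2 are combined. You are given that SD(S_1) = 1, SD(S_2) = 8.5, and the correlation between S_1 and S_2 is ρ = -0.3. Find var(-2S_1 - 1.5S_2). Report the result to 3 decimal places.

151.263

var(S_1) = (1)² = 1;  var(S_2) = (8.5)² = 72.25
cov(S_1,S_2) = ρ·SD(S_1)·SD(S_2) = -0.3·1·8.5 = -2.55
var(-2S_1 - 1.5S_2) = (-2)²·var(S_1) + (-1.5)²·var(S_2) + 2·(-2)·(-1.5)·cov(S_1,S_2)
= 4·1 + 2.25·72.25 + 6·-2.55 = 151.2625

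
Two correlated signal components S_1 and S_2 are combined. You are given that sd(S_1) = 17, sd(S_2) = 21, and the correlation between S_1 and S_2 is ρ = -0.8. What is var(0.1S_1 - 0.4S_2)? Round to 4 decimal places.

var(S_1) = (17)² = 289;  var(S_2) = (21)² = 441
Cov(S_1,S_2) = ρ·sd(S_1)·sd(S_2) = -0.8·17·21 = -285.6
var(0.1S_1 - 0.4S_2) = (0.1)²·var(S_1) + (-0.4)²·var(S_2) + 2·(0.1)·(-0.4)·Cov(S_1,S_2)
= 0.01·289 + 0.16·441 + -0.08·-285.6 = 96.298

96.2980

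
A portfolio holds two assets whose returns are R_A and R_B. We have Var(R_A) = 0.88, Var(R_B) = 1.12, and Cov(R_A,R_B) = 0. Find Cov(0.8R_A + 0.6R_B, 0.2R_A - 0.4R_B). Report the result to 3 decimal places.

Cov(0.8R_A + 0.6R_B, 0.2R_A - 0.4R_B) = (0.8)(0.2)Var(R_A) + (0.6)(-0.4)Var(R_B) + [(0.8)(-0.4) + (0.6)(0.2)]Cov(R_A,R_B)
= 0.16·0.88 + -0.24·1.12 + -0.2·0 = -0.128

-0.128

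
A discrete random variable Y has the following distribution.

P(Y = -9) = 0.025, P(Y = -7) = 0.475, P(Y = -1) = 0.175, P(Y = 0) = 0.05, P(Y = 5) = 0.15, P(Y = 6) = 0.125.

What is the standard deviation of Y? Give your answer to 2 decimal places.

5.36

E[Y] = (-9)(0.025) + (-7)(0.475) + (-1)(0.175) + (0)(0.05) + (5)(0.15) + (6)(0.125) = -2.225
E[Y²] = (-9)²(0.025) + (-7)²(0.475) + (-1)²(0.175) + (0)²(0.05) + (5)²(0.15) + (6)²(0.125) = 33.725
Var(Y) = E[Y²] − (E[Y])² = 33.725 − (-2.225)² = 28.774375
σ(Y) = √28.774375 ≈ 5.36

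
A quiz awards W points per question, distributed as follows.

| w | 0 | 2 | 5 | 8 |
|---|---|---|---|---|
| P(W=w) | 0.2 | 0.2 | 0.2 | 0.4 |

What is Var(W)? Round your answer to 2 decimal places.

10.24

E[W] = (0)(0.2) + (2)(0.2) + (5)(0.2) + (8)(0.4) = 4.6
E[W²] = (0)²(0.2) + (2)²(0.2) + (5)²(0.2) + (8)²(0.4) = 31.4
Var(W) = E[W²] − (E[W])² = 31.4 − (4.6)² = 10.24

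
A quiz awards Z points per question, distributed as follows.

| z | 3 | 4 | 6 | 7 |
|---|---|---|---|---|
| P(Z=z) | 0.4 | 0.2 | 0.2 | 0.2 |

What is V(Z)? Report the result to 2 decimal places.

E[Z] = (3)(0.4) + (4)(0.2) + (6)(0.2) + (7)(0.2) = 4.6
E[Z²] = (3)²(0.4) + (4)²(0.2) + (6)²(0.2) + (7)²(0.2) = 23.8
V(Z) = E[Z²] − (E[Z])² = 23.8 − (4.6)² = 2.64

2.64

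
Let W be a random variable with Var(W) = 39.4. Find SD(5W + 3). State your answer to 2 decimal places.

31.38

Var(5W + 3) = (5)²·39.4 = 985
SD(5W + 3) = √985 ≈ 31.38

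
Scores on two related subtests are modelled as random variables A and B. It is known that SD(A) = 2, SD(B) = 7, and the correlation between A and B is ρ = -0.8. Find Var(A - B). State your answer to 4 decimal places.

Var(A) = (2)² = 4;  Var(B) = (7)² = 49
Cov(A,B) = ρ·SD(A)·SD(B) = -0.8·2·7 = -11.2
Var(A - B) = (1)²·Var(A) + (-1)²·Var(B) + 2·(1)·(-1)·Cov(A,B)
= 1·4 + 1·49 + -2·-11.2 = 75.4

75.4000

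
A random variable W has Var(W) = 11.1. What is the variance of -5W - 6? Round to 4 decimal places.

Var(-5W - 6) = (-5)²·Var(W) = 25·11.1 = 277.5

277.5000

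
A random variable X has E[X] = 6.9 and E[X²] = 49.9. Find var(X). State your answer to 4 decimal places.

var(X) = 49.9 − (6.9)² = 2.29

2.2900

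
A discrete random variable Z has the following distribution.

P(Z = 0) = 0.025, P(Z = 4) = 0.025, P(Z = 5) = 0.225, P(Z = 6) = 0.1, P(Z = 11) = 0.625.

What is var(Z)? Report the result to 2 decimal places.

9.56

E[Z] = (0)(0.025) + (4)(0.025) + (5)(0.225) + (6)(0.1) + (11)(0.625) = 8.7
E[Z²] = (0)²(0.025) + (4)²(0.025) + (5)²(0.225) + (6)²(0.1) + (11)²(0.625) = 85.25
var(Z) = E[Z²] − (E[Z])² = 85.25 − (8.7)² = 9.56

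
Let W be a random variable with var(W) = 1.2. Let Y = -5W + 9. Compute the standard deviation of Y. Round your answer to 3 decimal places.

5.477

var(-5W + 9) = (-5)²·1.2 = 30
SD(Y) = √30 ≈ 5.477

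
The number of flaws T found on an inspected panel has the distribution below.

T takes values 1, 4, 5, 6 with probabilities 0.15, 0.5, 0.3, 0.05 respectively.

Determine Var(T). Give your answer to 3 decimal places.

E[T] = (1)(0.15) + (4)(0.5) + (5)(0.3) + (6)(0.05) = 3.95
E[T²] = (1)²(0.15) + (4)²(0.5) + (5)²(0.3) + (6)²(0.05) = 17.45
Var(T) = E[T²] − (E[T])² = 17.45 − (3.95)² = 1.8475

1.848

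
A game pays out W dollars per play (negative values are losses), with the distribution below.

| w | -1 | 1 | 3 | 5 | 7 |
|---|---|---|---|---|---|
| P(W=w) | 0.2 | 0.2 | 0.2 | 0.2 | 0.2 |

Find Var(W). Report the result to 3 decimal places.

E[W] = (-1)(0.2) + (1)(0.2) + (3)(0.2) + (5)(0.2) + (7)(0.2) = 3
E[W²] = (-1)²(0.2) + (1)²(0.2) + (3)²(0.2) + (5)²(0.2) + (7)²(0.2) = 17
Var(W) = E[W²] − (E[W])² = 17 − (3)² = 8

8.000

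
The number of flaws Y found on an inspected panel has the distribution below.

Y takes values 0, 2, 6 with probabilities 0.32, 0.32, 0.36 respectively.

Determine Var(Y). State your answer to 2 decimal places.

6.40

E[Y] = (0)(0.32) + (2)(0.32) + (6)(0.36) = 2.8
E[Y²] = (0)²(0.32) + (2)²(0.32) + (6)²(0.36) = 14.24
Var(Y) = E[Y²] − (E[Y])² = 14.24 − (2.8)² = 6.4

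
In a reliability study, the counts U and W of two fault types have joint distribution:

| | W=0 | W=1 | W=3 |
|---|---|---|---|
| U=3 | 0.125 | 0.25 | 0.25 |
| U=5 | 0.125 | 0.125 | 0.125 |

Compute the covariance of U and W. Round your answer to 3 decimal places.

E[U] = 3.75,  E[W] = 1.5
E[UW] = 5.5
Cov(U,W) = E[UW] − E[U]E[W] = 5.5 − (3.75)(1.5) = -0.125

-0.125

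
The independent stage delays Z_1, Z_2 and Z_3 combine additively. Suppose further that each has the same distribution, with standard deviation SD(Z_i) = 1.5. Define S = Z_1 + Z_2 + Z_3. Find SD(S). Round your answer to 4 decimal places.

Var(Z_i) = (1.5)² = 2.25
By independence, Var(S) = (1)²Var(Z_1) + (1)²Var(Z_2) + (1)²Var(Z_3)
= (1)²·2.25 + (1)²·2.25 + (1)²·2.25 = 6.75
SD(S) = √6.75 ≈ 2.5981

2.5981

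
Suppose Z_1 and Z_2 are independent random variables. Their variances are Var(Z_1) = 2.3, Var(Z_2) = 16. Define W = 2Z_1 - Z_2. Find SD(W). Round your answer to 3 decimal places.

By independence, Var(W) = (2)²Var(Z_1) + (-1)²Var(Z_2)
= (2)²·2.3 + (-1)²·16 = 25.2
SD(W) = √25.2 ≈ 5.020

5.020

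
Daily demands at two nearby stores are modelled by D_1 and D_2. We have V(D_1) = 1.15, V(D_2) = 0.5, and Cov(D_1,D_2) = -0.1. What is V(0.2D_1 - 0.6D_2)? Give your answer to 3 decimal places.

0.250

V(0.2D_1 - 0.6D_2) = (0.2)²·V(D_1) + (-0.6)²·V(D_2) + 2·(0.2)·(-0.6)·Cov(D_1,D_2)
= 0.04·1.15 + 0.36·0.5 + -0.24·-0.1 = 0.25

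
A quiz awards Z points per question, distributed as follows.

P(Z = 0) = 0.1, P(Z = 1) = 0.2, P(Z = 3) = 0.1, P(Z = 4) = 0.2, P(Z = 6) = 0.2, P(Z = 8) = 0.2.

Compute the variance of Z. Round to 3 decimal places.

E[Z] = (0)(0.1) + (1)(0.2) + (3)(0.1) + (4)(0.2) + (6)(0.2) + (8)(0.2) = 4.1
E[Z²] = (0)²(0.1) + (1)²(0.2) + (3)²(0.1) + (4)²(0.2) + (6)²(0.2) + (8)²(0.2) = 24.3
Var(Z) = E[Z²] − (E[Z])² = 24.3 − (4.1)² = 7.49

7.490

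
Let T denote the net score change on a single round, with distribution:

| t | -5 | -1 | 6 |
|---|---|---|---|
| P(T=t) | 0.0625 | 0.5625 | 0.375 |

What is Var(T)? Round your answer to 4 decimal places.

E[T] = (-5)(0.0625) + (-1)(0.5625) + (6)(0.375) = 1.375
E[T²] = (-5)²(0.0625) + (-1)²(0.5625) + (6)²(0.375) = 15.625
Var(T) = E[T²] − (E[T])² = 15.625 − (1.375)² = 13.734375

13.7344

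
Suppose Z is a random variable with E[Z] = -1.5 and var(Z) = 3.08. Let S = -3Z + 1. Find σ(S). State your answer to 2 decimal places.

var(-3Z + 1) = (-3)²·3.08 = 27.72
σ(S) = √27.72 ≈ 5.26

5.26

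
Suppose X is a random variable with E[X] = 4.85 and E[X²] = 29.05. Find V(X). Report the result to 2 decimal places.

V(X) = 29.05 − (4.85)² = 5.5275

5.53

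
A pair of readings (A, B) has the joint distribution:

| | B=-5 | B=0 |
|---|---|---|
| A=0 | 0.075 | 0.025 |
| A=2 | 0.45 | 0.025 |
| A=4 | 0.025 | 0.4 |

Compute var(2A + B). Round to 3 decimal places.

22.048

E[A] = 2.65,  E[B] = -2.75,  E[AB] = -5
var(A) = 8.7 − (2.65)² = 1.6775;  var(B) = 13.75 − (-2.75)² = 6.1875
Cov(A,B) = -5 − (2.65)(-2.75) = 2.2875
var(2A + B) = (2)²·1.6775 + (1)²·6.1875 + 2·(2)·(1)·2.2875 = 22.0475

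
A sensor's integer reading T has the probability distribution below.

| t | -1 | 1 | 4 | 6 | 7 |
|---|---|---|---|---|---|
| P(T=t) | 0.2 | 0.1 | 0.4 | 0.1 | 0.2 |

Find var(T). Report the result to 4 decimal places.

E[T] = (-1)(0.2) + (1)(0.1) + (4)(0.4) + (6)(0.1) + (7)(0.2) = 3.5
E[T²] = (-1)²(0.2) + (1)²(0.1) + (4)²(0.4) + (6)²(0.1) + (7)²(0.2) = 20.1
var(T) = E[T²] − (E[T])² = 20.1 − (3.5)² = 7.85

7.8500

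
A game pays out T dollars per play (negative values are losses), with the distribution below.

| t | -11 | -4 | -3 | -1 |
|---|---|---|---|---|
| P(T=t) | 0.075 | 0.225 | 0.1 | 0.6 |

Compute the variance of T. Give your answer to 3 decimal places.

E[T] = (-11)(0.075) + (-4)(0.225) + (-3)(0.1) + (-1)(0.6) = -2.625
E[T²] = (-11)²(0.075) + (-4)²(0.225) + (-3)²(0.1) + (-1)²(0.6) = 14.175
V(T) = E[T²] − (E[T])² = 14.175 − (-2.625)² = 7.284375

7.284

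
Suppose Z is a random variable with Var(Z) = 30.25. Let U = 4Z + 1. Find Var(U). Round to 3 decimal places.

484.000

Var(4Z + 1) = (4)²·Var(Z) = 16·30.25 = 484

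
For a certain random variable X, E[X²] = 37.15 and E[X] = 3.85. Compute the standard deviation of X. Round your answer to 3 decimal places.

4.725

Var(X) = 37.15 − (3.85)² = 22.3275
SD(X) = √22.3275 ≈ 4.725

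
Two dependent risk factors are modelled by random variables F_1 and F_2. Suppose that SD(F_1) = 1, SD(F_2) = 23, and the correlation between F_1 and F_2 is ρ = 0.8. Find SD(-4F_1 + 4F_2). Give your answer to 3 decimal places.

88.832

Var(F_1) = (1)² = 1;  Var(F_2) = (23)² = 529
Cov(F_1,F_2) = ρ·SD(F_1)·SD(F_2) = 0.8·1·23 = 18.4
Var(-4F_1 + 4F_2) = (-4)²·Var(F_1) + (4)²·Var(F_2) + 2·(-4)·(4)·Cov(F_1,F_2)
= 16·1 + 16·529 + -32·18.4 = 7891.2
SD(-4F_1 + 4F_2) = √7891.2 ≈ 88.832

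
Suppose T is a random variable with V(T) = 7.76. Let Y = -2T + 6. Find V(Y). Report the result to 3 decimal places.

V(-2T + 6) = (-2)²·V(T) = 4·7.76 = 31.04

31.040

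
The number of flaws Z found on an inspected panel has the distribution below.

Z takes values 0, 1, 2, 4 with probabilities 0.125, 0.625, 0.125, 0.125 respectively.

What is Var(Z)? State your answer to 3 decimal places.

E[Z] = (0)(0.125) + (1)(0.625) + (2)(0.125) + (4)(0.125) = 1.375
E[Z²] = (0)²(0.125) + (1)²(0.625) + (2)²(0.125) + (4)²(0.125) = 3.125
Var(Z) = E[Z²] − (E[Z])² = 3.125 − (1.375)² = 1.234375

1.234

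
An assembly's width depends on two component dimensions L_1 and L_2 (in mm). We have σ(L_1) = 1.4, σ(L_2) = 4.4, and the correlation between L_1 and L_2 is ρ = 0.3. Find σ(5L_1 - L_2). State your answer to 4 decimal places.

7.0626

Var(L_1) = (1.4)² = 1.96;  Var(L_2) = (4.4)² = 19.36
Cov(L_1,L_2) = ρ·σ(L_1)·σ(L_2) = 0.3·1.4·4.4 = 1.848
Var(5L_1 - L_2) = (5)²·Var(L_1) + (-1)²·Var(L_2) + 2·(5)·(-1)·Cov(L_1,L_2)
= 25·1.96 + 1·19.36 + -10·1.848 = 49.88
σ(5L_1 - L_2) = √49.88 ≈ 7.0626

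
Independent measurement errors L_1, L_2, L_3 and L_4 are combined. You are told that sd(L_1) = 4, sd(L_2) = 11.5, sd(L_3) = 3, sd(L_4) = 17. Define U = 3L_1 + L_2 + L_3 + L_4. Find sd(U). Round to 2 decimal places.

V(L_1) = 16, V(L_2) = 132.25, V(L_3) = 9, V(L_4) = 289
By independence, V(U) = (3)²V(L_1) + (1)²V(L_2) + (1)²V(L_3) + (1)²V(L_4)
= (3)²·16 + (1)²·132.25 + (1)²·9 + (1)²·289 = 574.25
sd(U) = √574.25 ≈ 23.96

23.96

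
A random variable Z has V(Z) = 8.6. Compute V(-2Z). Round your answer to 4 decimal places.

V(-2Z) = (-2)²·V(Z) = 4·8.6 = 34.4

34.4000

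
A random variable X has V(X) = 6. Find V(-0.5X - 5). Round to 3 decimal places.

1.500

V(-0.5X - 5) = (-0.5)²·V(X) = 0.25·6 = 1.5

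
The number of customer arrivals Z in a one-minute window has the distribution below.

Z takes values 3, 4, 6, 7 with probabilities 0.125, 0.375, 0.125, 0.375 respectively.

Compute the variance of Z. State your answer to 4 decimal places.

E[Z] = (3)(0.125) + (4)(0.375) + (6)(0.125) + (7)(0.375) = 5.25
E[Z²] = (3)²(0.125) + (4)²(0.375) + (6)²(0.125) + (7)²(0.375) = 30
V(Z) = E[Z²] − (E[Z])² = 30 − (5.25)² = 2.4375

2.4375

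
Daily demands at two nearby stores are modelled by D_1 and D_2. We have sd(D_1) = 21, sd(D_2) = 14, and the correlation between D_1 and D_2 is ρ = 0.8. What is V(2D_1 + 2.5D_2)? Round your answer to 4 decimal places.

V(D_1) = (21)² = 441;  V(D_2) = (14)² = 196
cov(D_1,D_2) = ρ·sd(D_1)·sd(D_2) = 0.8·21·14 = 235.2
V(2D_1 + 2.5D_2) = (2)²·V(D_1) + (2.5)²·V(D_2) + 2·(2)·(2.5)·cov(D_1,D_2)
= 4·441 + 6.25·196 + 10·235.2 = 5341

5341.0000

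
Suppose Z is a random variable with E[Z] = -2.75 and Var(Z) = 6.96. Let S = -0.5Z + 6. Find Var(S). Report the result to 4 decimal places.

Var(-0.5Z + 6) = (-0.5)²·Var(Z) = 0.25·6.96 = 1.74

1.7400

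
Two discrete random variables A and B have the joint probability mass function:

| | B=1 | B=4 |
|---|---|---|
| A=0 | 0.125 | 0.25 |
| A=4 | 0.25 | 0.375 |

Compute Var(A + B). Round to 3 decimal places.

5.484

E[A] = 2.5,  E[B] = 2.875,  E[AB] = 7
Var(A) = 10 − (2.5)² = 3.75;  Var(B) = 10.375 − (2.875)² = 2.109375
Cov(A,B) = 7 − (2.5)(2.875) = -0.1875
Var(A + B) = (1)²·3.75 + (1)²·2.109375 + 2·(1)·(1)·-0.1875 = 5.484375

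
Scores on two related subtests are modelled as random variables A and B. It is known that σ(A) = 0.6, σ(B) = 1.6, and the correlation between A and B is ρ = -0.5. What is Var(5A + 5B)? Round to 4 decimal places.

49.0000

Var(A) = (0.6)² = 0.36;  Var(B) = (1.6)² = 2.56
Cov(A,B) = ρ·σ(A)·σ(B) = -0.5·0.6·1.6 = -0.48
Var(5A + 5B) = (5)²·Var(A) + (5)²·Var(B) + 2·(5)·(5)·Cov(A,B)
= 25·0.36 + 25·2.56 + 50·-0.48 = 49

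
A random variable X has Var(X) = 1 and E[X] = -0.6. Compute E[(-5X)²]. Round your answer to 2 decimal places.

E[-5X] = -5·-0.6 = 3
Var(-5X) = (-5)²·1 = 25
E[(-5X)²] = Var((-5X)) + (E[(-5X)])² = 25 + (3)² = 34

34.00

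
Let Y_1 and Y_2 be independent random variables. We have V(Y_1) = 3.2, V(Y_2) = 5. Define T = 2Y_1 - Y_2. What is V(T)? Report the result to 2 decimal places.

17.80

By independence, V(T) = (2)²V(Y_1) + (-1)²V(Y_2)
= (2)²·3.2 + (-1)²·5 = 17.8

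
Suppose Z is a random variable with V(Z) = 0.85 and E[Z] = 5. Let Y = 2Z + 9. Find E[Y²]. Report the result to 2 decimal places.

364.40

E[2Z + 9] = 2·5 + 9 = 19
V(2Z + 9) = (2)²·0.85 = 3.4
E[Y²] = V(Y) + (E[Y])² = 3.4 + (19)² = 364.4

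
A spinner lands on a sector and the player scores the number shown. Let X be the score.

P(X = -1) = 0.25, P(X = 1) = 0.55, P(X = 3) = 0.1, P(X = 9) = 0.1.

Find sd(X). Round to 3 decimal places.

2.748

E[X] = (-1)(0.25) + (1)(0.55) + (3)(0.1) + (9)(0.1) = 1.5
E[X²] = (-1)²(0.25) + (1)²(0.55) + (3)²(0.1) + (9)²(0.1) = 9.8
var(X) = E[X²] − (E[X])² = 9.8 − (1.5)² = 7.55
sd(X) = √7.55 ≈ 2.748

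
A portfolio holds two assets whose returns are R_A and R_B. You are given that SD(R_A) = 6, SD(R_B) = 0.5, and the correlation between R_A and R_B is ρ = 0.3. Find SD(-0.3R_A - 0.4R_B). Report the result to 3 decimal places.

Var(R_A) = (6)² = 36;  Var(R_B) = (0.5)² = 0.25
cov(R_A,R_B) = ρ·SD(R_A)·SD(R_B) = 0.3·6·0.5 = 0.9
Var(-0.3R_A - 0.4R_B) = (-0.3)²·Var(R_A) + (-0.4)²·Var(R_B) + 2·(-0.3)·(-0.4)·cov(R_A,R_B)
= 0.09·36 + 0.16·0.25 + 0.24·0.9 = 3.496
SD(-0.3R_A - 0.4R_B) = √3.496 ≈ 1.870

1.870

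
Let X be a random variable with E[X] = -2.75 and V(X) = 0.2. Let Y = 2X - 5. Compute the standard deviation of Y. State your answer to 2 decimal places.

0.89

V(2X - 5) = (2)²·0.2 = 0.8
σ(Y) = √0.8 ≈ 0.89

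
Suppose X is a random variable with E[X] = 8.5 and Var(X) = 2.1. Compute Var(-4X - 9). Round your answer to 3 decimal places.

33.600

Var(-4X - 9) = (-4)²·Var(X) = 16·2.1 = 33.6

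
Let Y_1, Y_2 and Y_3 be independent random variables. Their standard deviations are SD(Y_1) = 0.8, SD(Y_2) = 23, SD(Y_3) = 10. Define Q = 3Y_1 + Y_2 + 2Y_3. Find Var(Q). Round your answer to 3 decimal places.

934.760

Var(Y_1) = 0.64, Var(Y_2) = 529, Var(Y_3) = 100
By independence, Var(Q) = (3)²Var(Y_1) + (1)²Var(Y_2) + (2)²Var(Y_3)
= (3)²·0.64 + (1)²·529 + (2)²·100 = 934.76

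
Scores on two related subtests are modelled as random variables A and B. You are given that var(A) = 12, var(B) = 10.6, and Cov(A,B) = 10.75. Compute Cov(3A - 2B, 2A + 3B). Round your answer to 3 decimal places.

Cov(3A - 2B, 2A + 3B) = (3)(2)var(A) + (-2)(3)var(B) + [(3)(3) + (-2)(2)]Cov(A,B)
= 6·12 + -6·10.6 + 5·10.75 = 62.15

62.150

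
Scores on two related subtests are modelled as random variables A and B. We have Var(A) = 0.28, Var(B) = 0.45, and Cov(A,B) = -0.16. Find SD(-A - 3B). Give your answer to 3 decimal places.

1.836

Var(-A - 3B) = (-1)²·Var(A) + (-3)²·Var(B) + 2·(-1)·(-3)·Cov(A,B)
= 1·0.28 + 9·0.45 + 6·-0.16 = 3.37
SD(-A - 3B) = √3.37 ≈ 1.836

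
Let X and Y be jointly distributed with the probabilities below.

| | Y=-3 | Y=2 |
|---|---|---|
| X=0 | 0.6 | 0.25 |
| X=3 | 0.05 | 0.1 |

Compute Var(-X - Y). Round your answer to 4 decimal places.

E[X] = 0.45,  E[Y] = -1.25,  E[XY] = 0.15
Var(X) = 1.35 − (0.45)² = 1.1475;  Var(Y) = 7.25 − (-1.25)² = 5.6875
Cov(X,Y) = 0.15 − (0.45)(-1.25) = 0.7125
Var(-X - Y) = (-1)²·1.1475 + (-1)²·5.6875 + 2·(-1)·(-1)·0.7125 = 8.26

8.2600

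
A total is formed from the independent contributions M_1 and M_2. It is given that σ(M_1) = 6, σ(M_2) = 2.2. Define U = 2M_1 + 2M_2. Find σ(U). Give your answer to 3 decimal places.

12.781

var(M_1) = 36, var(M_2) = 4.84
By independence, var(U) = (2)²var(M_1) + (2)²var(M_2)
= (2)²·36 + (2)²·4.84 = 163.36
σ(U) = √163.36 ≈ 12.781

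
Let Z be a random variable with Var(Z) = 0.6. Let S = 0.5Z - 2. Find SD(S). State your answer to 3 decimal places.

Var(0.5Z - 2) = (0.5)²·0.6 = 0.15
SD(S) = √0.15 ≈ 0.387

0.387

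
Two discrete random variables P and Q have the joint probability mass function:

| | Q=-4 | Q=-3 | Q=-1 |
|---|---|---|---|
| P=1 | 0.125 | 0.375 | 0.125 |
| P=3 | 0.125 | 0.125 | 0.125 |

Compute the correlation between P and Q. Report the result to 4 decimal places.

0.0592

E[P] = 1.75,  E[Q] = -2.75
E[PQ] = -4.75
cov(P,Q) = E[PQ] − E[P]E[Q] = -4.75 − (1.75)(-2.75) = 0.0625
V(P) = 0.9375,  V(Q) = 1.1875
ρ = 0.0625 / √(0.9375·1.1875) ≈ 0.0592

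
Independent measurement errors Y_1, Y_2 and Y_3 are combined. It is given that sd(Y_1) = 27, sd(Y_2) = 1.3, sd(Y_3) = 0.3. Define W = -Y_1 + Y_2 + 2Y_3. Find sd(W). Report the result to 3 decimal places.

27.038

V(Y_1) = 729, V(Y_2) = 1.69, V(Y_3) = 0.09
By independence, V(W) = (-1)²V(Y_1) + (1)²V(Y_2) + (2)²V(Y_3)
= (-1)²·729 + (1)²·1.69 + (2)²·0.09 = 731.05
sd(W) = √731.05 ≈ 27.038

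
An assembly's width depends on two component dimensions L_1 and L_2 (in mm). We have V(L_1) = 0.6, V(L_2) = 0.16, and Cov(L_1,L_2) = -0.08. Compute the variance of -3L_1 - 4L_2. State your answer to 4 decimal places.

6.0400

V(-3L_1 - 4L_2) = (-3)²·V(L_1) + (-4)²·V(L_2) + 2·(-3)·(-4)·Cov(L_1,L_2)
= 9·0.6 + 16·0.16 + 24·-0.08 = 6.04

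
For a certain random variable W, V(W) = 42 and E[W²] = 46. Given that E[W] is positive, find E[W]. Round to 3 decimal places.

2.000

(E[W])² = E[W²] − V(W) = 46 − 42 = 4
E[W] = √4 = 2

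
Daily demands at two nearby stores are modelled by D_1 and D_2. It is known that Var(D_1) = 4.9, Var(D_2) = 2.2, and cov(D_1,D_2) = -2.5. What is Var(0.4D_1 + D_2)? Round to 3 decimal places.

Var(0.4D_1 + D_2) = (0.4)²·Var(D_1) + (1)²·Var(D_2) + 2·(0.4)·(1)·cov(D_1,D_2)
= 0.16·4.9 + 1·2.2 + 0.8·-2.5 = 0.984

0.984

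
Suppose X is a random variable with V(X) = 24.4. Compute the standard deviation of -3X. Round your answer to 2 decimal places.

14.82

V(-3X) = (-3)²·24.4 = 219.6
sd(-3X) = √219.6 ≈ 14.82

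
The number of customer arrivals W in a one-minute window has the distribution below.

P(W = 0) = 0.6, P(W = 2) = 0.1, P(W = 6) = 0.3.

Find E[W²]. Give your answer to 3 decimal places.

E[W²] = (0)²(0.6) + (2)²(0.1) + (6)²(0.3) = 11.2

11.200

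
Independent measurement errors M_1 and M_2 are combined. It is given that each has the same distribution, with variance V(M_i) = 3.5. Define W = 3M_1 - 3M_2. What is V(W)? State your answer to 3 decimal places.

By independence, V(W) = (3)²V(M_1) + (-3)²V(M_2)
= (3)²·3.5 + (-3)²·3.5 = 63

63.000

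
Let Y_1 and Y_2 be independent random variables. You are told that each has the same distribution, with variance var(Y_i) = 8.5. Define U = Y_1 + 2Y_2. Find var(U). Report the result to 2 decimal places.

By independence, var(U) = (1)²var(Y_1) + (2)²var(Y_2)
= (1)²·8.5 + (2)²·8.5 = 42.5

42.50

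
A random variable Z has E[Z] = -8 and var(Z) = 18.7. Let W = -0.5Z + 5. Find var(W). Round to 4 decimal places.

var(-0.5Z + 5) = (-0.5)²·var(Z) = 0.25·18.7 = 4.675

4.6750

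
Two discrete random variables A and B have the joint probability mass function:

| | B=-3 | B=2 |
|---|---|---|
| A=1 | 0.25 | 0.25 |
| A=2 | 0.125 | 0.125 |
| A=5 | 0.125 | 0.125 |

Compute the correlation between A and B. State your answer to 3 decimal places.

E[A] = 2.25,  E[B] = -0.5
E[AB] = -1.125
Cov(A,B) = E[AB] − E[A]E[B] = -1.125 − (2.25)(-0.5) = 0
Var(A) = 2.6875,  Var(B) = 6.25
ρ = 0 / √(2.6875·6.25) ≈ 0.000

0.000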